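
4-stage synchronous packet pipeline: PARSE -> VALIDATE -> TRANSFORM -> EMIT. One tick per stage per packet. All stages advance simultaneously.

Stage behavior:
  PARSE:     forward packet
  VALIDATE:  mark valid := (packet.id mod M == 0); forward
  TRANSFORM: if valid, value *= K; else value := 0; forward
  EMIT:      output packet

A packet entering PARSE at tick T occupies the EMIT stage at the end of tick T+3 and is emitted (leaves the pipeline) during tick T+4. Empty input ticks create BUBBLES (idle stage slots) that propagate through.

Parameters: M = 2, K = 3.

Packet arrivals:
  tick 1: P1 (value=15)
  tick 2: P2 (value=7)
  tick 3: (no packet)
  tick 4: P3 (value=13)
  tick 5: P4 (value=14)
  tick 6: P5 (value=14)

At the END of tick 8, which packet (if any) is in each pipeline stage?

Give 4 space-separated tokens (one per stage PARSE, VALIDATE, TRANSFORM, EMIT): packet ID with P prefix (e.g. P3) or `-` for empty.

Tick 1: [PARSE:P1(v=15,ok=F), VALIDATE:-, TRANSFORM:-, EMIT:-] out:-; in:P1
Tick 2: [PARSE:P2(v=7,ok=F), VALIDATE:P1(v=15,ok=F), TRANSFORM:-, EMIT:-] out:-; in:P2
Tick 3: [PARSE:-, VALIDATE:P2(v=7,ok=T), TRANSFORM:P1(v=0,ok=F), EMIT:-] out:-; in:-
Tick 4: [PARSE:P3(v=13,ok=F), VALIDATE:-, TRANSFORM:P2(v=21,ok=T), EMIT:P1(v=0,ok=F)] out:-; in:P3
Tick 5: [PARSE:P4(v=14,ok=F), VALIDATE:P3(v=13,ok=F), TRANSFORM:-, EMIT:P2(v=21,ok=T)] out:P1(v=0); in:P4
Tick 6: [PARSE:P5(v=14,ok=F), VALIDATE:P4(v=14,ok=T), TRANSFORM:P3(v=0,ok=F), EMIT:-] out:P2(v=21); in:P5
Tick 7: [PARSE:-, VALIDATE:P5(v=14,ok=F), TRANSFORM:P4(v=42,ok=T), EMIT:P3(v=0,ok=F)] out:-; in:-
Tick 8: [PARSE:-, VALIDATE:-, TRANSFORM:P5(v=0,ok=F), EMIT:P4(v=42,ok=T)] out:P3(v=0); in:-
At end of tick 8: ['-', '-', 'P5', 'P4']

Answer: - - P5 P4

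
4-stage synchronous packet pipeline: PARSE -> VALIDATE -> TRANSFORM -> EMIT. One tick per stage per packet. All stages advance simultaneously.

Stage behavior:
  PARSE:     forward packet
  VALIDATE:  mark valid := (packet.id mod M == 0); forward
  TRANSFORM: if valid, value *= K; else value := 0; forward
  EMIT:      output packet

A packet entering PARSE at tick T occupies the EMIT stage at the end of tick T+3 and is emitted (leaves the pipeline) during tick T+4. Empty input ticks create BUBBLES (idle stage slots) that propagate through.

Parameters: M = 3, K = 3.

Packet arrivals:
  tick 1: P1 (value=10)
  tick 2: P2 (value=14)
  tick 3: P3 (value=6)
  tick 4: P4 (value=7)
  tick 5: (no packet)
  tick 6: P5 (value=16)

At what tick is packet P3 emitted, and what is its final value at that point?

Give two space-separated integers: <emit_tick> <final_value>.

Answer: 7 18

Derivation:
Tick 1: [PARSE:P1(v=10,ok=F), VALIDATE:-, TRANSFORM:-, EMIT:-] out:-; in:P1
Tick 2: [PARSE:P2(v=14,ok=F), VALIDATE:P1(v=10,ok=F), TRANSFORM:-, EMIT:-] out:-; in:P2
Tick 3: [PARSE:P3(v=6,ok=F), VALIDATE:P2(v=14,ok=F), TRANSFORM:P1(v=0,ok=F), EMIT:-] out:-; in:P3
Tick 4: [PARSE:P4(v=7,ok=F), VALIDATE:P3(v=6,ok=T), TRANSFORM:P2(v=0,ok=F), EMIT:P1(v=0,ok=F)] out:-; in:P4
Tick 5: [PARSE:-, VALIDATE:P4(v=7,ok=F), TRANSFORM:P3(v=18,ok=T), EMIT:P2(v=0,ok=F)] out:P1(v=0); in:-
Tick 6: [PARSE:P5(v=16,ok=F), VALIDATE:-, TRANSFORM:P4(v=0,ok=F), EMIT:P3(v=18,ok=T)] out:P2(v=0); in:P5
Tick 7: [PARSE:-, VALIDATE:P5(v=16,ok=F), TRANSFORM:-, EMIT:P4(v=0,ok=F)] out:P3(v=18); in:-
Tick 8: [PARSE:-, VALIDATE:-, TRANSFORM:P5(v=0,ok=F), EMIT:-] out:P4(v=0); in:-
Tick 9: [PARSE:-, VALIDATE:-, TRANSFORM:-, EMIT:P5(v=0,ok=F)] out:-; in:-
Tick 10: [PARSE:-, VALIDATE:-, TRANSFORM:-, EMIT:-] out:P5(v=0); in:-
P3: arrives tick 3, valid=True (id=3, id%3=0), emit tick 7, final value 18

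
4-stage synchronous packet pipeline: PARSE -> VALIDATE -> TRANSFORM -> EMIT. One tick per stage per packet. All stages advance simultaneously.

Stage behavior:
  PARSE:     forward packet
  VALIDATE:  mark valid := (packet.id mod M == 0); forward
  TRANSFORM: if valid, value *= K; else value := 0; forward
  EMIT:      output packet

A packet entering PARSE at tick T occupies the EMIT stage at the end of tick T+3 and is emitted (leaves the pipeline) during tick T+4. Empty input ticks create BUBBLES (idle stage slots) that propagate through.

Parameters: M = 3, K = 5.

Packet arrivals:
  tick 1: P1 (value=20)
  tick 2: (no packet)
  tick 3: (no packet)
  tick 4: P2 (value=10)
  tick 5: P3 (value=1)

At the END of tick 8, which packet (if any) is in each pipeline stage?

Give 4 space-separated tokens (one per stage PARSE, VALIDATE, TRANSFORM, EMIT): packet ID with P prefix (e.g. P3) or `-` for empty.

Tick 1: [PARSE:P1(v=20,ok=F), VALIDATE:-, TRANSFORM:-, EMIT:-] out:-; in:P1
Tick 2: [PARSE:-, VALIDATE:P1(v=20,ok=F), TRANSFORM:-, EMIT:-] out:-; in:-
Tick 3: [PARSE:-, VALIDATE:-, TRANSFORM:P1(v=0,ok=F), EMIT:-] out:-; in:-
Tick 4: [PARSE:P2(v=10,ok=F), VALIDATE:-, TRANSFORM:-, EMIT:P1(v=0,ok=F)] out:-; in:P2
Tick 5: [PARSE:P3(v=1,ok=F), VALIDATE:P2(v=10,ok=F), TRANSFORM:-, EMIT:-] out:P1(v=0); in:P3
Tick 6: [PARSE:-, VALIDATE:P3(v=1,ok=T), TRANSFORM:P2(v=0,ok=F), EMIT:-] out:-; in:-
Tick 7: [PARSE:-, VALIDATE:-, TRANSFORM:P3(v=5,ok=T), EMIT:P2(v=0,ok=F)] out:-; in:-
Tick 8: [PARSE:-, VALIDATE:-, TRANSFORM:-, EMIT:P3(v=5,ok=T)] out:P2(v=0); in:-
At end of tick 8: ['-', '-', '-', 'P3']

Answer: - - - P3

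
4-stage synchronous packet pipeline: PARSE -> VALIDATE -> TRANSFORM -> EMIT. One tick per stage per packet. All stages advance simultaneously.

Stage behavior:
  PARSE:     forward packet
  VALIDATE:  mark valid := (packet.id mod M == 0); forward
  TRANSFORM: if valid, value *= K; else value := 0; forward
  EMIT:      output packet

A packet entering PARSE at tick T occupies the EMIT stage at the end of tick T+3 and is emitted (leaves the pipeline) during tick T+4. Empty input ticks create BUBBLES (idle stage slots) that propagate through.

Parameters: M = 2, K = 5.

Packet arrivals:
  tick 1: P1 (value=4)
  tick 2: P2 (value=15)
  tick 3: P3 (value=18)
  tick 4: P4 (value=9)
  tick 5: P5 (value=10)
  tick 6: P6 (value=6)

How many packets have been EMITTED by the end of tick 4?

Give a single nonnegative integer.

Answer: 0

Derivation:
Tick 1: [PARSE:P1(v=4,ok=F), VALIDATE:-, TRANSFORM:-, EMIT:-] out:-; in:P1
Tick 2: [PARSE:P2(v=15,ok=F), VALIDATE:P1(v=4,ok=F), TRANSFORM:-, EMIT:-] out:-; in:P2
Tick 3: [PARSE:P3(v=18,ok=F), VALIDATE:P2(v=15,ok=T), TRANSFORM:P1(v=0,ok=F), EMIT:-] out:-; in:P3
Tick 4: [PARSE:P4(v=9,ok=F), VALIDATE:P3(v=18,ok=F), TRANSFORM:P2(v=75,ok=T), EMIT:P1(v=0,ok=F)] out:-; in:P4
Emitted by tick 4: []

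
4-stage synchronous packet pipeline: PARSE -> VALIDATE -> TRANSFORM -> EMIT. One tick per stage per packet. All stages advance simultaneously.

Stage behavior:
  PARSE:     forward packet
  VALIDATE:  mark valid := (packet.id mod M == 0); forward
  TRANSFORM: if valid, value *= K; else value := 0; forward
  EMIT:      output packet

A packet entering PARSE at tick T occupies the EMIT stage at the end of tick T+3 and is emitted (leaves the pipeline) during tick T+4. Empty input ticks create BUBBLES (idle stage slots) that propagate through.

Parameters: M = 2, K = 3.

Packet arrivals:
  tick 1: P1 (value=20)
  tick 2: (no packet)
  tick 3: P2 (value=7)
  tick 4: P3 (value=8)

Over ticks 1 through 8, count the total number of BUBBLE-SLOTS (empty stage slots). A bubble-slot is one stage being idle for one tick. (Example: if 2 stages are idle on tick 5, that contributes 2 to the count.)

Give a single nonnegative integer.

Answer: 20

Derivation:
Tick 1: [PARSE:P1(v=20,ok=F), VALIDATE:-, TRANSFORM:-, EMIT:-] out:-; bubbles=3
Tick 2: [PARSE:-, VALIDATE:P1(v=20,ok=F), TRANSFORM:-, EMIT:-] out:-; bubbles=3
Tick 3: [PARSE:P2(v=7,ok=F), VALIDATE:-, TRANSFORM:P1(v=0,ok=F), EMIT:-] out:-; bubbles=2
Tick 4: [PARSE:P3(v=8,ok=F), VALIDATE:P2(v=7,ok=T), TRANSFORM:-, EMIT:P1(v=0,ok=F)] out:-; bubbles=1
Tick 5: [PARSE:-, VALIDATE:P3(v=8,ok=F), TRANSFORM:P2(v=21,ok=T), EMIT:-] out:P1(v=0); bubbles=2
Tick 6: [PARSE:-, VALIDATE:-, TRANSFORM:P3(v=0,ok=F), EMIT:P2(v=21,ok=T)] out:-; bubbles=2
Tick 7: [PARSE:-, VALIDATE:-, TRANSFORM:-, EMIT:P3(v=0,ok=F)] out:P2(v=21); bubbles=3
Tick 8: [PARSE:-, VALIDATE:-, TRANSFORM:-, EMIT:-] out:P3(v=0); bubbles=4
Total bubble-slots: 20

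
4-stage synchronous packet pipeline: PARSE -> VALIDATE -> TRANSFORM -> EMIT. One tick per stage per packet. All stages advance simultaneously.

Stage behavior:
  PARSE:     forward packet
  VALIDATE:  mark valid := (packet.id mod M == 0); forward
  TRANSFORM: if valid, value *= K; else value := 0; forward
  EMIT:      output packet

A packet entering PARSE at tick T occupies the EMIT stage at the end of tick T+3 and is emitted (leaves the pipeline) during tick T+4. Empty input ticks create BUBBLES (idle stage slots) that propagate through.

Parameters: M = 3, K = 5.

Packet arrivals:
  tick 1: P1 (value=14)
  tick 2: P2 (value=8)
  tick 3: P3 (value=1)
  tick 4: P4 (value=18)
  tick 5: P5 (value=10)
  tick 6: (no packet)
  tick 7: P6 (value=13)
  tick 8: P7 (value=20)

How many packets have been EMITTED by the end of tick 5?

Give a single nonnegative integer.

Tick 1: [PARSE:P1(v=14,ok=F), VALIDATE:-, TRANSFORM:-, EMIT:-] out:-; in:P1
Tick 2: [PARSE:P2(v=8,ok=F), VALIDATE:P1(v=14,ok=F), TRANSFORM:-, EMIT:-] out:-; in:P2
Tick 3: [PARSE:P3(v=1,ok=F), VALIDATE:P2(v=8,ok=F), TRANSFORM:P1(v=0,ok=F), EMIT:-] out:-; in:P3
Tick 4: [PARSE:P4(v=18,ok=F), VALIDATE:P3(v=1,ok=T), TRANSFORM:P2(v=0,ok=F), EMIT:P1(v=0,ok=F)] out:-; in:P4
Tick 5: [PARSE:P5(v=10,ok=F), VALIDATE:P4(v=18,ok=F), TRANSFORM:P3(v=5,ok=T), EMIT:P2(v=0,ok=F)] out:P1(v=0); in:P5
Emitted by tick 5: ['P1']

Answer: 1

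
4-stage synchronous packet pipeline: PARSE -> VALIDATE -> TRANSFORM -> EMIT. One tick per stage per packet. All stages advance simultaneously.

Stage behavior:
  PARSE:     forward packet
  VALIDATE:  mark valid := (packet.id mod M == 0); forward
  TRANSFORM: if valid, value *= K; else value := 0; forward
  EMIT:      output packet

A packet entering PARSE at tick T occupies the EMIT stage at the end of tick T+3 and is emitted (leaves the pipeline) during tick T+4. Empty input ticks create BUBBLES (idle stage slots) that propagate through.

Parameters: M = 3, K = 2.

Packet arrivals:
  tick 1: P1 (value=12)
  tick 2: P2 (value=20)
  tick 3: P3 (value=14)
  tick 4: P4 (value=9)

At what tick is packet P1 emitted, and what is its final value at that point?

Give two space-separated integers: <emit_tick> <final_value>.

Answer: 5 0

Derivation:
Tick 1: [PARSE:P1(v=12,ok=F), VALIDATE:-, TRANSFORM:-, EMIT:-] out:-; in:P1
Tick 2: [PARSE:P2(v=20,ok=F), VALIDATE:P1(v=12,ok=F), TRANSFORM:-, EMIT:-] out:-; in:P2
Tick 3: [PARSE:P3(v=14,ok=F), VALIDATE:P2(v=20,ok=F), TRANSFORM:P1(v=0,ok=F), EMIT:-] out:-; in:P3
Tick 4: [PARSE:P4(v=9,ok=F), VALIDATE:P3(v=14,ok=T), TRANSFORM:P2(v=0,ok=F), EMIT:P1(v=0,ok=F)] out:-; in:P4
Tick 5: [PARSE:-, VALIDATE:P4(v=9,ok=F), TRANSFORM:P3(v=28,ok=T), EMIT:P2(v=0,ok=F)] out:P1(v=0); in:-
Tick 6: [PARSE:-, VALIDATE:-, TRANSFORM:P4(v=0,ok=F), EMIT:P3(v=28,ok=T)] out:P2(v=0); in:-
Tick 7: [PARSE:-, VALIDATE:-, TRANSFORM:-, EMIT:P4(v=0,ok=F)] out:P3(v=28); in:-
Tick 8: [PARSE:-, VALIDATE:-, TRANSFORM:-, EMIT:-] out:P4(v=0); in:-
P1: arrives tick 1, valid=False (id=1, id%3=1), emit tick 5, final value 0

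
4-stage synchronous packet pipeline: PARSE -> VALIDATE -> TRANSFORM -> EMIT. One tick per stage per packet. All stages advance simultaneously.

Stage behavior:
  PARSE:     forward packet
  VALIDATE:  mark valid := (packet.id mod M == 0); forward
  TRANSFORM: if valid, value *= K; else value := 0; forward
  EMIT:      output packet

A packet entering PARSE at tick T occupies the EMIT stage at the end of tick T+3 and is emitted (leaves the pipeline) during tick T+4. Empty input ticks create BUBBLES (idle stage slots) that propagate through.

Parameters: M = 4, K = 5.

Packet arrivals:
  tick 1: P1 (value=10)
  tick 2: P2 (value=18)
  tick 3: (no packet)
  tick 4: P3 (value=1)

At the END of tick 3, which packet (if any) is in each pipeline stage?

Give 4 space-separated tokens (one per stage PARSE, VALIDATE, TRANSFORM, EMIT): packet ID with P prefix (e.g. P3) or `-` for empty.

Tick 1: [PARSE:P1(v=10,ok=F), VALIDATE:-, TRANSFORM:-, EMIT:-] out:-; in:P1
Tick 2: [PARSE:P2(v=18,ok=F), VALIDATE:P1(v=10,ok=F), TRANSFORM:-, EMIT:-] out:-; in:P2
Tick 3: [PARSE:-, VALIDATE:P2(v=18,ok=F), TRANSFORM:P1(v=0,ok=F), EMIT:-] out:-; in:-
At end of tick 3: ['-', 'P2', 'P1', '-']

Answer: - P2 P1 -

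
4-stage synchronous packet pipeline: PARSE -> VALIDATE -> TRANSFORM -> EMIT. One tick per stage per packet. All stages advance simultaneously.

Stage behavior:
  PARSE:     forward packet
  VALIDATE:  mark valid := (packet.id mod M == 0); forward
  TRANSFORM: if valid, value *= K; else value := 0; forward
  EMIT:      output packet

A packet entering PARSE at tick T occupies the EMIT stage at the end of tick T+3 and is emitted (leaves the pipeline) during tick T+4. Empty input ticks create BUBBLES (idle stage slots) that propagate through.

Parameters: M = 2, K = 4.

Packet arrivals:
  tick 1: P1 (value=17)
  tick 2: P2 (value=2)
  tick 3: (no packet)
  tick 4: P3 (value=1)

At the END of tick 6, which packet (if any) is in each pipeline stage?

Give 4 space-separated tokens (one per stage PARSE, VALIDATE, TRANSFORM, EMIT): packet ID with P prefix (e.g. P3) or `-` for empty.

Answer: - - P3 -

Derivation:
Tick 1: [PARSE:P1(v=17,ok=F), VALIDATE:-, TRANSFORM:-, EMIT:-] out:-; in:P1
Tick 2: [PARSE:P2(v=2,ok=F), VALIDATE:P1(v=17,ok=F), TRANSFORM:-, EMIT:-] out:-; in:P2
Tick 3: [PARSE:-, VALIDATE:P2(v=2,ok=T), TRANSFORM:P1(v=0,ok=F), EMIT:-] out:-; in:-
Tick 4: [PARSE:P3(v=1,ok=F), VALIDATE:-, TRANSFORM:P2(v=8,ok=T), EMIT:P1(v=0,ok=F)] out:-; in:P3
Tick 5: [PARSE:-, VALIDATE:P3(v=1,ok=F), TRANSFORM:-, EMIT:P2(v=8,ok=T)] out:P1(v=0); in:-
Tick 6: [PARSE:-, VALIDATE:-, TRANSFORM:P3(v=0,ok=F), EMIT:-] out:P2(v=8); in:-
At end of tick 6: ['-', '-', 'P3', '-']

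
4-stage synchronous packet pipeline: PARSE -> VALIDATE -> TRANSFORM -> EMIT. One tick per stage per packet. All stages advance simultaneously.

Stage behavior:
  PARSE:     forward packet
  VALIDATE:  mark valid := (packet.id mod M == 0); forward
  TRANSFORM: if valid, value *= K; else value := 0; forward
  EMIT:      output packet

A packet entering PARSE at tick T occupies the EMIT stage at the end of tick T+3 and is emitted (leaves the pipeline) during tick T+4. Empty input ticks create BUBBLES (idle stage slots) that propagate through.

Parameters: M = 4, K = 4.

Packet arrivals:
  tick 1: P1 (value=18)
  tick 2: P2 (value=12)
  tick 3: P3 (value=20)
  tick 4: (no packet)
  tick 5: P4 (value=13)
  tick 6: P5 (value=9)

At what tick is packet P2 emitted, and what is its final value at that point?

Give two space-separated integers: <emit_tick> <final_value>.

Answer: 6 0

Derivation:
Tick 1: [PARSE:P1(v=18,ok=F), VALIDATE:-, TRANSFORM:-, EMIT:-] out:-; in:P1
Tick 2: [PARSE:P2(v=12,ok=F), VALIDATE:P1(v=18,ok=F), TRANSFORM:-, EMIT:-] out:-; in:P2
Tick 3: [PARSE:P3(v=20,ok=F), VALIDATE:P2(v=12,ok=F), TRANSFORM:P1(v=0,ok=F), EMIT:-] out:-; in:P3
Tick 4: [PARSE:-, VALIDATE:P3(v=20,ok=F), TRANSFORM:P2(v=0,ok=F), EMIT:P1(v=0,ok=F)] out:-; in:-
Tick 5: [PARSE:P4(v=13,ok=F), VALIDATE:-, TRANSFORM:P3(v=0,ok=F), EMIT:P2(v=0,ok=F)] out:P1(v=0); in:P4
Tick 6: [PARSE:P5(v=9,ok=F), VALIDATE:P4(v=13,ok=T), TRANSFORM:-, EMIT:P3(v=0,ok=F)] out:P2(v=0); in:P5
Tick 7: [PARSE:-, VALIDATE:P5(v=9,ok=F), TRANSFORM:P4(v=52,ok=T), EMIT:-] out:P3(v=0); in:-
Tick 8: [PARSE:-, VALIDATE:-, TRANSFORM:P5(v=0,ok=F), EMIT:P4(v=52,ok=T)] out:-; in:-
Tick 9: [PARSE:-, VALIDATE:-, TRANSFORM:-, EMIT:P5(v=0,ok=F)] out:P4(v=52); in:-
Tick 10: [PARSE:-, VALIDATE:-, TRANSFORM:-, EMIT:-] out:P5(v=0); in:-
P2: arrives tick 2, valid=False (id=2, id%4=2), emit tick 6, final value 0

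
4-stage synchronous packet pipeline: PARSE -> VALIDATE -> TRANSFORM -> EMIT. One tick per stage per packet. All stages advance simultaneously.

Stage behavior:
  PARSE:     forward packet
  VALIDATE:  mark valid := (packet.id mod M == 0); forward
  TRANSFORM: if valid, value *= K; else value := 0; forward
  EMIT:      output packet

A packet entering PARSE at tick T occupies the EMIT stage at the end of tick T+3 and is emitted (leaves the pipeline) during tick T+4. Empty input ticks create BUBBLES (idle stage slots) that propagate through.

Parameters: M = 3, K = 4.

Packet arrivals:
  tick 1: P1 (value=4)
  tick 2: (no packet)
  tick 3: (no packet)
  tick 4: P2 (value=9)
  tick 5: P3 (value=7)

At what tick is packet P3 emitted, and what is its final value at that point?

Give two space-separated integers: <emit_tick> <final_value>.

Tick 1: [PARSE:P1(v=4,ok=F), VALIDATE:-, TRANSFORM:-, EMIT:-] out:-; in:P1
Tick 2: [PARSE:-, VALIDATE:P1(v=4,ok=F), TRANSFORM:-, EMIT:-] out:-; in:-
Tick 3: [PARSE:-, VALIDATE:-, TRANSFORM:P1(v=0,ok=F), EMIT:-] out:-; in:-
Tick 4: [PARSE:P2(v=9,ok=F), VALIDATE:-, TRANSFORM:-, EMIT:P1(v=0,ok=F)] out:-; in:P2
Tick 5: [PARSE:P3(v=7,ok=F), VALIDATE:P2(v=9,ok=F), TRANSFORM:-, EMIT:-] out:P1(v=0); in:P3
Tick 6: [PARSE:-, VALIDATE:P3(v=7,ok=T), TRANSFORM:P2(v=0,ok=F), EMIT:-] out:-; in:-
Tick 7: [PARSE:-, VALIDATE:-, TRANSFORM:P3(v=28,ok=T), EMIT:P2(v=0,ok=F)] out:-; in:-
Tick 8: [PARSE:-, VALIDATE:-, TRANSFORM:-, EMIT:P3(v=28,ok=T)] out:P2(v=0); in:-
Tick 9: [PARSE:-, VALIDATE:-, TRANSFORM:-, EMIT:-] out:P3(v=28); in:-
P3: arrives tick 5, valid=True (id=3, id%3=0), emit tick 9, final value 28

Answer: 9 28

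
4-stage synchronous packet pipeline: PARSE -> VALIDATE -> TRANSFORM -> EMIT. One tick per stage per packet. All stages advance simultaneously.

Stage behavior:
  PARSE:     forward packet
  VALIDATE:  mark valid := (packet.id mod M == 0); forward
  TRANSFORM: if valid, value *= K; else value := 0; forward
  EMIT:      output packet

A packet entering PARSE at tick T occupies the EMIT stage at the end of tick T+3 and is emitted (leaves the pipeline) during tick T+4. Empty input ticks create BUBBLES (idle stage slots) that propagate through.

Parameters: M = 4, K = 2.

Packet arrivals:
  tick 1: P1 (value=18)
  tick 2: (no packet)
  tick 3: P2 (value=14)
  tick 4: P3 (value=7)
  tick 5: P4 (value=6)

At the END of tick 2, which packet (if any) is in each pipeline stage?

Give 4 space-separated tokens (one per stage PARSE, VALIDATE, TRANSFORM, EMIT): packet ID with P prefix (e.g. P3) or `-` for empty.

Tick 1: [PARSE:P1(v=18,ok=F), VALIDATE:-, TRANSFORM:-, EMIT:-] out:-; in:P1
Tick 2: [PARSE:-, VALIDATE:P1(v=18,ok=F), TRANSFORM:-, EMIT:-] out:-; in:-
At end of tick 2: ['-', 'P1', '-', '-']

Answer: - P1 - -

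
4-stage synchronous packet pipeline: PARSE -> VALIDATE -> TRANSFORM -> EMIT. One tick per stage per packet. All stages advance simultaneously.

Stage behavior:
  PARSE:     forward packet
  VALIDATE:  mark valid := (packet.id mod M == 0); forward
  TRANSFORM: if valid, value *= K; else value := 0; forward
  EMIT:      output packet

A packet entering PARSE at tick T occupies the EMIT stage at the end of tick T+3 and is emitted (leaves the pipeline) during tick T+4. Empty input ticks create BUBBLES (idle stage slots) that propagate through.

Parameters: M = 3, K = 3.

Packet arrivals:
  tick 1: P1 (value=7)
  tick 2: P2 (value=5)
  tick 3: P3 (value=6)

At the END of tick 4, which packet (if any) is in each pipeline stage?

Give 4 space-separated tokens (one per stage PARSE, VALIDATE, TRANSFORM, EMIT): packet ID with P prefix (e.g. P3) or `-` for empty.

Tick 1: [PARSE:P1(v=7,ok=F), VALIDATE:-, TRANSFORM:-, EMIT:-] out:-; in:P1
Tick 2: [PARSE:P2(v=5,ok=F), VALIDATE:P1(v=7,ok=F), TRANSFORM:-, EMIT:-] out:-; in:P2
Tick 3: [PARSE:P3(v=6,ok=F), VALIDATE:P2(v=5,ok=F), TRANSFORM:P1(v=0,ok=F), EMIT:-] out:-; in:P3
Tick 4: [PARSE:-, VALIDATE:P3(v=6,ok=T), TRANSFORM:P2(v=0,ok=F), EMIT:P1(v=0,ok=F)] out:-; in:-
At end of tick 4: ['-', 'P3', 'P2', 'P1']

Answer: - P3 P2 P1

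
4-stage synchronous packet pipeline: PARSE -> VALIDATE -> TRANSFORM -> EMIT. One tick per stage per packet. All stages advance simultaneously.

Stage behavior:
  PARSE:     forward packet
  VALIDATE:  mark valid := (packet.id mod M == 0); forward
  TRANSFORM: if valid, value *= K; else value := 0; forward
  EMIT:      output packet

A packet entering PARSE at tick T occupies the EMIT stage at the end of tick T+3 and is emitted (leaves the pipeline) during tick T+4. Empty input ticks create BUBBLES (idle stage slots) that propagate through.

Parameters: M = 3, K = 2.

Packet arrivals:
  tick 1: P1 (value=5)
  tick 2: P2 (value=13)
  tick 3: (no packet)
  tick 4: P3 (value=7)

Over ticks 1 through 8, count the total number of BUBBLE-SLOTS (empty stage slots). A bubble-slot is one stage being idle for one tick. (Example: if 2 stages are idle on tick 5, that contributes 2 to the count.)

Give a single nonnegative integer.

Tick 1: [PARSE:P1(v=5,ok=F), VALIDATE:-, TRANSFORM:-, EMIT:-] out:-; bubbles=3
Tick 2: [PARSE:P2(v=13,ok=F), VALIDATE:P1(v=5,ok=F), TRANSFORM:-, EMIT:-] out:-; bubbles=2
Tick 3: [PARSE:-, VALIDATE:P2(v=13,ok=F), TRANSFORM:P1(v=0,ok=F), EMIT:-] out:-; bubbles=2
Tick 4: [PARSE:P3(v=7,ok=F), VALIDATE:-, TRANSFORM:P2(v=0,ok=F), EMIT:P1(v=0,ok=F)] out:-; bubbles=1
Tick 5: [PARSE:-, VALIDATE:P3(v=7,ok=T), TRANSFORM:-, EMIT:P2(v=0,ok=F)] out:P1(v=0); bubbles=2
Tick 6: [PARSE:-, VALIDATE:-, TRANSFORM:P3(v=14,ok=T), EMIT:-] out:P2(v=0); bubbles=3
Tick 7: [PARSE:-, VALIDATE:-, TRANSFORM:-, EMIT:P3(v=14,ok=T)] out:-; bubbles=3
Tick 8: [PARSE:-, VALIDATE:-, TRANSFORM:-, EMIT:-] out:P3(v=14); bubbles=4
Total bubble-slots: 20

Answer: 20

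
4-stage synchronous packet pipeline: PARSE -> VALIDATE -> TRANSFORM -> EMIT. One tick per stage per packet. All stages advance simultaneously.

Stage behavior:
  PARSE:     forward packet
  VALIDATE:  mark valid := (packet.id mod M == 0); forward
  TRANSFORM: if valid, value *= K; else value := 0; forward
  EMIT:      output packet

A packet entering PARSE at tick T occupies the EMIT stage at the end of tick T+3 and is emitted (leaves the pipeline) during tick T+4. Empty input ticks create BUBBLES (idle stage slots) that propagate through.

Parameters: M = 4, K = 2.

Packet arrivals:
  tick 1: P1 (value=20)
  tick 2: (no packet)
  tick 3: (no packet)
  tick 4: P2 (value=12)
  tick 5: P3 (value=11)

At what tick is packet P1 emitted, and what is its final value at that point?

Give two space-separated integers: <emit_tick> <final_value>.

Answer: 5 0

Derivation:
Tick 1: [PARSE:P1(v=20,ok=F), VALIDATE:-, TRANSFORM:-, EMIT:-] out:-; in:P1
Tick 2: [PARSE:-, VALIDATE:P1(v=20,ok=F), TRANSFORM:-, EMIT:-] out:-; in:-
Tick 3: [PARSE:-, VALIDATE:-, TRANSFORM:P1(v=0,ok=F), EMIT:-] out:-; in:-
Tick 4: [PARSE:P2(v=12,ok=F), VALIDATE:-, TRANSFORM:-, EMIT:P1(v=0,ok=F)] out:-; in:P2
Tick 5: [PARSE:P3(v=11,ok=F), VALIDATE:P2(v=12,ok=F), TRANSFORM:-, EMIT:-] out:P1(v=0); in:P3
Tick 6: [PARSE:-, VALIDATE:P3(v=11,ok=F), TRANSFORM:P2(v=0,ok=F), EMIT:-] out:-; in:-
Tick 7: [PARSE:-, VALIDATE:-, TRANSFORM:P3(v=0,ok=F), EMIT:P2(v=0,ok=F)] out:-; in:-
Tick 8: [PARSE:-, VALIDATE:-, TRANSFORM:-, EMIT:P3(v=0,ok=F)] out:P2(v=0); in:-
Tick 9: [PARSE:-, VALIDATE:-, TRANSFORM:-, EMIT:-] out:P3(v=0); in:-
P1: arrives tick 1, valid=False (id=1, id%4=1), emit tick 5, final value 0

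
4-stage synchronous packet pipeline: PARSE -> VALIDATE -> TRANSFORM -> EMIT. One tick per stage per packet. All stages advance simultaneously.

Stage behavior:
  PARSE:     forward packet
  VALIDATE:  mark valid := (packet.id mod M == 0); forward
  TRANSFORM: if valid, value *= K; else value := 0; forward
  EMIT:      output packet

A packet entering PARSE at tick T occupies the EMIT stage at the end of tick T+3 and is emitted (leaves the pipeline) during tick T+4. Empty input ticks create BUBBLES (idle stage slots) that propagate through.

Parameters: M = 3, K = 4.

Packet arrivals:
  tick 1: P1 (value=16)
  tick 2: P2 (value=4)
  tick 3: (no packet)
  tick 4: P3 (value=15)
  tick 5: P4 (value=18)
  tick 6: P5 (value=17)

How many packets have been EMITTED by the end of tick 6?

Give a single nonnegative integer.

Answer: 2

Derivation:
Tick 1: [PARSE:P1(v=16,ok=F), VALIDATE:-, TRANSFORM:-, EMIT:-] out:-; in:P1
Tick 2: [PARSE:P2(v=4,ok=F), VALIDATE:P1(v=16,ok=F), TRANSFORM:-, EMIT:-] out:-; in:P2
Tick 3: [PARSE:-, VALIDATE:P2(v=4,ok=F), TRANSFORM:P1(v=0,ok=F), EMIT:-] out:-; in:-
Tick 4: [PARSE:P3(v=15,ok=F), VALIDATE:-, TRANSFORM:P2(v=0,ok=F), EMIT:P1(v=0,ok=F)] out:-; in:P3
Tick 5: [PARSE:P4(v=18,ok=F), VALIDATE:P3(v=15,ok=T), TRANSFORM:-, EMIT:P2(v=0,ok=F)] out:P1(v=0); in:P4
Tick 6: [PARSE:P5(v=17,ok=F), VALIDATE:P4(v=18,ok=F), TRANSFORM:P3(v=60,ok=T), EMIT:-] out:P2(v=0); in:P5
Emitted by tick 6: ['P1', 'P2']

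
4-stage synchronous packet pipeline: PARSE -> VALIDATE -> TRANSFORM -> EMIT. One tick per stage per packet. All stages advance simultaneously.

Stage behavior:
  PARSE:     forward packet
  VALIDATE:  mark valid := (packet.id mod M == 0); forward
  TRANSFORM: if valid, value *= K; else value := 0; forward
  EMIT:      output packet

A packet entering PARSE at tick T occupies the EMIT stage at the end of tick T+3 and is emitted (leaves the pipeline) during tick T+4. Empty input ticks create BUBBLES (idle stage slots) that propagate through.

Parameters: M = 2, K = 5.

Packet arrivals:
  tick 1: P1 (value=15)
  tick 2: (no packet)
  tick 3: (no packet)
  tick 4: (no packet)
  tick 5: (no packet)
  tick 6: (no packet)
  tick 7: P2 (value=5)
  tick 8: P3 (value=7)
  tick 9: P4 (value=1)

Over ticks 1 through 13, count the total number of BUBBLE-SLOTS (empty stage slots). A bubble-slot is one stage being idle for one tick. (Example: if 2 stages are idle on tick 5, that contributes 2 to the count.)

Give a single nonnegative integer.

Tick 1: [PARSE:P1(v=15,ok=F), VALIDATE:-, TRANSFORM:-, EMIT:-] out:-; bubbles=3
Tick 2: [PARSE:-, VALIDATE:P1(v=15,ok=F), TRANSFORM:-, EMIT:-] out:-; bubbles=3
Tick 3: [PARSE:-, VALIDATE:-, TRANSFORM:P1(v=0,ok=F), EMIT:-] out:-; bubbles=3
Tick 4: [PARSE:-, VALIDATE:-, TRANSFORM:-, EMIT:P1(v=0,ok=F)] out:-; bubbles=3
Tick 5: [PARSE:-, VALIDATE:-, TRANSFORM:-, EMIT:-] out:P1(v=0); bubbles=4
Tick 6: [PARSE:-, VALIDATE:-, TRANSFORM:-, EMIT:-] out:-; bubbles=4
Tick 7: [PARSE:P2(v=5,ok=F), VALIDATE:-, TRANSFORM:-, EMIT:-] out:-; bubbles=3
Tick 8: [PARSE:P3(v=7,ok=F), VALIDATE:P2(v=5,ok=T), TRANSFORM:-, EMIT:-] out:-; bubbles=2
Tick 9: [PARSE:P4(v=1,ok=F), VALIDATE:P3(v=7,ok=F), TRANSFORM:P2(v=25,ok=T), EMIT:-] out:-; bubbles=1
Tick 10: [PARSE:-, VALIDATE:P4(v=1,ok=T), TRANSFORM:P3(v=0,ok=F), EMIT:P2(v=25,ok=T)] out:-; bubbles=1
Tick 11: [PARSE:-, VALIDATE:-, TRANSFORM:P4(v=5,ok=T), EMIT:P3(v=0,ok=F)] out:P2(v=25); bubbles=2
Tick 12: [PARSE:-, VALIDATE:-, TRANSFORM:-, EMIT:P4(v=5,ok=T)] out:P3(v=0); bubbles=3
Tick 13: [PARSE:-, VALIDATE:-, TRANSFORM:-, EMIT:-] out:P4(v=5); bubbles=4
Total bubble-slots: 36

Answer: 36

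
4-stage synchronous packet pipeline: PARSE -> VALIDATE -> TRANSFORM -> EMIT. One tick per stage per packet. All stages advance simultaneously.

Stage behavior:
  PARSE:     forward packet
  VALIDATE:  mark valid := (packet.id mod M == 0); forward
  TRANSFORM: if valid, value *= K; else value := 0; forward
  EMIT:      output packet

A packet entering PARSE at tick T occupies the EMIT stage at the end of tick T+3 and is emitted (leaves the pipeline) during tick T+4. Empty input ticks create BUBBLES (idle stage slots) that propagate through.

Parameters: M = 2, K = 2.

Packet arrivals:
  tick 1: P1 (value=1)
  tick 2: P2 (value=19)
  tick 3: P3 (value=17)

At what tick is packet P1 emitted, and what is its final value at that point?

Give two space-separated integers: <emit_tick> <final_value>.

Tick 1: [PARSE:P1(v=1,ok=F), VALIDATE:-, TRANSFORM:-, EMIT:-] out:-; in:P1
Tick 2: [PARSE:P2(v=19,ok=F), VALIDATE:P1(v=1,ok=F), TRANSFORM:-, EMIT:-] out:-; in:P2
Tick 3: [PARSE:P3(v=17,ok=F), VALIDATE:P2(v=19,ok=T), TRANSFORM:P1(v=0,ok=F), EMIT:-] out:-; in:P3
Tick 4: [PARSE:-, VALIDATE:P3(v=17,ok=F), TRANSFORM:P2(v=38,ok=T), EMIT:P1(v=0,ok=F)] out:-; in:-
Tick 5: [PARSE:-, VALIDATE:-, TRANSFORM:P3(v=0,ok=F), EMIT:P2(v=38,ok=T)] out:P1(v=0); in:-
Tick 6: [PARSE:-, VALIDATE:-, TRANSFORM:-, EMIT:P3(v=0,ok=F)] out:P2(v=38); in:-
Tick 7: [PARSE:-, VALIDATE:-, TRANSFORM:-, EMIT:-] out:P3(v=0); in:-
P1: arrives tick 1, valid=False (id=1, id%2=1), emit tick 5, final value 0

Answer: 5 0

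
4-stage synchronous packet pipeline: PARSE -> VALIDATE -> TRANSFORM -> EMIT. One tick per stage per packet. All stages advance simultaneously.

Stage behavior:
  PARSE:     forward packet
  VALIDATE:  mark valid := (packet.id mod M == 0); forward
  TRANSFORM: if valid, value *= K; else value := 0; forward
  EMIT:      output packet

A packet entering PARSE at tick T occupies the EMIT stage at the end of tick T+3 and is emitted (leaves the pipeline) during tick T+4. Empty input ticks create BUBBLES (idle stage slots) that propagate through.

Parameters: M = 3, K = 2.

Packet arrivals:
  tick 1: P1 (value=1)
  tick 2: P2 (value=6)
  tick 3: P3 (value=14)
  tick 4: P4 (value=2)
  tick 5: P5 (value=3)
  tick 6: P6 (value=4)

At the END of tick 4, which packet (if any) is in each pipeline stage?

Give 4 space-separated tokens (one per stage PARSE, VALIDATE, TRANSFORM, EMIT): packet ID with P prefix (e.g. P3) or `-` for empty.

Answer: P4 P3 P2 P1

Derivation:
Tick 1: [PARSE:P1(v=1,ok=F), VALIDATE:-, TRANSFORM:-, EMIT:-] out:-; in:P1
Tick 2: [PARSE:P2(v=6,ok=F), VALIDATE:P1(v=1,ok=F), TRANSFORM:-, EMIT:-] out:-; in:P2
Tick 3: [PARSE:P3(v=14,ok=F), VALIDATE:P2(v=6,ok=F), TRANSFORM:P1(v=0,ok=F), EMIT:-] out:-; in:P3
Tick 4: [PARSE:P4(v=2,ok=F), VALIDATE:P3(v=14,ok=T), TRANSFORM:P2(v=0,ok=F), EMIT:P1(v=0,ok=F)] out:-; in:P4
At end of tick 4: ['P4', 'P3', 'P2', 'P1']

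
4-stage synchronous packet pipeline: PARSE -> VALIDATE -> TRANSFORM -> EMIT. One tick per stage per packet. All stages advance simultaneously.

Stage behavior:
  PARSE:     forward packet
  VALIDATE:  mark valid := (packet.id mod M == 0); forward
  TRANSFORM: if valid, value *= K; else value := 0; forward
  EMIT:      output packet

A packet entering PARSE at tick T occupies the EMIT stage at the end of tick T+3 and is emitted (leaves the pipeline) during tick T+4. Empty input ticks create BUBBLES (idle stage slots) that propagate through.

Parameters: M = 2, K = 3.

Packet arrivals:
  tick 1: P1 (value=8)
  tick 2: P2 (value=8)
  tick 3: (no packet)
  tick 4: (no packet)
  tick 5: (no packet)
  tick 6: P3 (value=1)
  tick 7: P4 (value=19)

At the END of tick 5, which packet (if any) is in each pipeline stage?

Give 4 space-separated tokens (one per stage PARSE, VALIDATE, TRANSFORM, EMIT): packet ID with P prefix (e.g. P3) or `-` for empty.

Answer: - - - P2

Derivation:
Tick 1: [PARSE:P1(v=8,ok=F), VALIDATE:-, TRANSFORM:-, EMIT:-] out:-; in:P1
Tick 2: [PARSE:P2(v=8,ok=F), VALIDATE:P1(v=8,ok=F), TRANSFORM:-, EMIT:-] out:-; in:P2
Tick 3: [PARSE:-, VALIDATE:P2(v=8,ok=T), TRANSFORM:P1(v=0,ok=F), EMIT:-] out:-; in:-
Tick 4: [PARSE:-, VALIDATE:-, TRANSFORM:P2(v=24,ok=T), EMIT:P1(v=0,ok=F)] out:-; in:-
Tick 5: [PARSE:-, VALIDATE:-, TRANSFORM:-, EMIT:P2(v=24,ok=T)] out:P1(v=0); in:-
At end of tick 5: ['-', '-', '-', 'P2']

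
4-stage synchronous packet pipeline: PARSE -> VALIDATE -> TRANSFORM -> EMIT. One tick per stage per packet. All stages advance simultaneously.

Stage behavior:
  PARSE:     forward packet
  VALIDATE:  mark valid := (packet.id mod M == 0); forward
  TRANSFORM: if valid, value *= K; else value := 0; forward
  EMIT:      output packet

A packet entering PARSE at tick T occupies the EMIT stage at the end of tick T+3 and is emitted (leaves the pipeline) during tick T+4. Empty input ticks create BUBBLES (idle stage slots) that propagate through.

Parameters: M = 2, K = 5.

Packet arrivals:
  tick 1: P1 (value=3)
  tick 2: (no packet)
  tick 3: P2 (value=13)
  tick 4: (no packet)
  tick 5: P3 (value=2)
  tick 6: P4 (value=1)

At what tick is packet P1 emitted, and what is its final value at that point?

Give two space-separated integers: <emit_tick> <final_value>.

Answer: 5 0

Derivation:
Tick 1: [PARSE:P1(v=3,ok=F), VALIDATE:-, TRANSFORM:-, EMIT:-] out:-; in:P1
Tick 2: [PARSE:-, VALIDATE:P1(v=3,ok=F), TRANSFORM:-, EMIT:-] out:-; in:-
Tick 3: [PARSE:P2(v=13,ok=F), VALIDATE:-, TRANSFORM:P1(v=0,ok=F), EMIT:-] out:-; in:P2
Tick 4: [PARSE:-, VALIDATE:P2(v=13,ok=T), TRANSFORM:-, EMIT:P1(v=0,ok=F)] out:-; in:-
Tick 5: [PARSE:P3(v=2,ok=F), VALIDATE:-, TRANSFORM:P2(v=65,ok=T), EMIT:-] out:P1(v=0); in:P3
Tick 6: [PARSE:P4(v=1,ok=F), VALIDATE:P3(v=2,ok=F), TRANSFORM:-, EMIT:P2(v=65,ok=T)] out:-; in:P4
Tick 7: [PARSE:-, VALIDATE:P4(v=1,ok=T), TRANSFORM:P3(v=0,ok=F), EMIT:-] out:P2(v=65); in:-
Tick 8: [PARSE:-, VALIDATE:-, TRANSFORM:P4(v=5,ok=T), EMIT:P3(v=0,ok=F)] out:-; in:-
Tick 9: [PARSE:-, VALIDATE:-, TRANSFORM:-, EMIT:P4(v=5,ok=T)] out:P3(v=0); in:-
Tick 10: [PARSE:-, VALIDATE:-, TRANSFORM:-, EMIT:-] out:P4(v=5); in:-
P1: arrives tick 1, valid=False (id=1, id%2=1), emit tick 5, final value 0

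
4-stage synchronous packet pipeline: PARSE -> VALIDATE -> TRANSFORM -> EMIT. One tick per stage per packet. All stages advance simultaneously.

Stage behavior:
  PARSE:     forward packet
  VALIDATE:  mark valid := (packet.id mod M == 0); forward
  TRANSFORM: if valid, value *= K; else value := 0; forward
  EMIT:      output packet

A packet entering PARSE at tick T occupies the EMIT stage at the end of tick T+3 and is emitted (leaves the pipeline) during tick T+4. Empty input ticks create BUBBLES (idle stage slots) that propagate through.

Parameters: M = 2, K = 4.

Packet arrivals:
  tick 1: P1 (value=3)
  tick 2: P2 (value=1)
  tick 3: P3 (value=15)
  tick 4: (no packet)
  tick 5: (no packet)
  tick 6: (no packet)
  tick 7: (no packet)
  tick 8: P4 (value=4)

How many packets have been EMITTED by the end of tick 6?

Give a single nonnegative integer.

Tick 1: [PARSE:P1(v=3,ok=F), VALIDATE:-, TRANSFORM:-, EMIT:-] out:-; in:P1
Tick 2: [PARSE:P2(v=1,ok=F), VALIDATE:P1(v=3,ok=F), TRANSFORM:-, EMIT:-] out:-; in:P2
Tick 3: [PARSE:P3(v=15,ok=F), VALIDATE:P2(v=1,ok=T), TRANSFORM:P1(v=0,ok=F), EMIT:-] out:-; in:P3
Tick 4: [PARSE:-, VALIDATE:P3(v=15,ok=F), TRANSFORM:P2(v=4,ok=T), EMIT:P1(v=0,ok=F)] out:-; in:-
Tick 5: [PARSE:-, VALIDATE:-, TRANSFORM:P3(v=0,ok=F), EMIT:P2(v=4,ok=T)] out:P1(v=0); in:-
Tick 6: [PARSE:-, VALIDATE:-, TRANSFORM:-, EMIT:P3(v=0,ok=F)] out:P2(v=4); in:-
Emitted by tick 6: ['P1', 'P2']

Answer: 2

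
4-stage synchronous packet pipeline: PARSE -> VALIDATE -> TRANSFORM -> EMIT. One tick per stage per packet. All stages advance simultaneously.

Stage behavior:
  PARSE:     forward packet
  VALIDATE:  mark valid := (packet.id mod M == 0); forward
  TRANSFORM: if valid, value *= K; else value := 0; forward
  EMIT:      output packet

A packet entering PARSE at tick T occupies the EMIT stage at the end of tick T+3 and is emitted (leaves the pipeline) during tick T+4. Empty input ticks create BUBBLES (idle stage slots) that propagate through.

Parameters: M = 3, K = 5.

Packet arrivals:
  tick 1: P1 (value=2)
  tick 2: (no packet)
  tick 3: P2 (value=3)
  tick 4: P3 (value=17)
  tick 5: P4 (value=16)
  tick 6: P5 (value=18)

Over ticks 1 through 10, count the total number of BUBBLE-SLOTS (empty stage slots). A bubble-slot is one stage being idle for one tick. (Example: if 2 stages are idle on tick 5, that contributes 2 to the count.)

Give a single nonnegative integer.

Tick 1: [PARSE:P1(v=2,ok=F), VALIDATE:-, TRANSFORM:-, EMIT:-] out:-; bubbles=3
Tick 2: [PARSE:-, VALIDATE:P1(v=2,ok=F), TRANSFORM:-, EMIT:-] out:-; bubbles=3
Tick 3: [PARSE:P2(v=3,ok=F), VALIDATE:-, TRANSFORM:P1(v=0,ok=F), EMIT:-] out:-; bubbles=2
Tick 4: [PARSE:P3(v=17,ok=F), VALIDATE:P2(v=3,ok=F), TRANSFORM:-, EMIT:P1(v=0,ok=F)] out:-; bubbles=1
Tick 5: [PARSE:P4(v=16,ok=F), VALIDATE:P3(v=17,ok=T), TRANSFORM:P2(v=0,ok=F), EMIT:-] out:P1(v=0); bubbles=1
Tick 6: [PARSE:P5(v=18,ok=F), VALIDATE:P4(v=16,ok=F), TRANSFORM:P3(v=85,ok=T), EMIT:P2(v=0,ok=F)] out:-; bubbles=0
Tick 7: [PARSE:-, VALIDATE:P5(v=18,ok=F), TRANSFORM:P4(v=0,ok=F), EMIT:P3(v=85,ok=T)] out:P2(v=0); bubbles=1
Tick 8: [PARSE:-, VALIDATE:-, TRANSFORM:P5(v=0,ok=F), EMIT:P4(v=0,ok=F)] out:P3(v=85); bubbles=2
Tick 9: [PARSE:-, VALIDATE:-, TRANSFORM:-, EMIT:P5(v=0,ok=F)] out:P4(v=0); bubbles=3
Tick 10: [PARSE:-, VALIDATE:-, TRANSFORM:-, EMIT:-] out:P5(v=0); bubbles=4
Total bubble-slots: 20

Answer: 20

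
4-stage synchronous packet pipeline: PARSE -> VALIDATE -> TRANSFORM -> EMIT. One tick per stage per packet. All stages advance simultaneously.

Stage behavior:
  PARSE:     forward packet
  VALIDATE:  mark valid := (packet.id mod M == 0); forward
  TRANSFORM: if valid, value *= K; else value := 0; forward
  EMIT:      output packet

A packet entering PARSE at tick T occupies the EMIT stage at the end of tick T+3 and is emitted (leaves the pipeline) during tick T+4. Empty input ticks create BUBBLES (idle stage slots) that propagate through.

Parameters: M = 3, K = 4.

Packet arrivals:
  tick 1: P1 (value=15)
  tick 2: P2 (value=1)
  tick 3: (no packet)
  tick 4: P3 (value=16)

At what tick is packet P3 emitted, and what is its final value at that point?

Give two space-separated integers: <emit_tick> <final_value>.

Answer: 8 64

Derivation:
Tick 1: [PARSE:P1(v=15,ok=F), VALIDATE:-, TRANSFORM:-, EMIT:-] out:-; in:P1
Tick 2: [PARSE:P2(v=1,ok=F), VALIDATE:P1(v=15,ok=F), TRANSFORM:-, EMIT:-] out:-; in:P2
Tick 3: [PARSE:-, VALIDATE:P2(v=1,ok=F), TRANSFORM:P1(v=0,ok=F), EMIT:-] out:-; in:-
Tick 4: [PARSE:P3(v=16,ok=F), VALIDATE:-, TRANSFORM:P2(v=0,ok=F), EMIT:P1(v=0,ok=F)] out:-; in:P3
Tick 5: [PARSE:-, VALIDATE:P3(v=16,ok=T), TRANSFORM:-, EMIT:P2(v=0,ok=F)] out:P1(v=0); in:-
Tick 6: [PARSE:-, VALIDATE:-, TRANSFORM:P3(v=64,ok=T), EMIT:-] out:P2(v=0); in:-
Tick 7: [PARSE:-, VALIDATE:-, TRANSFORM:-, EMIT:P3(v=64,ok=T)] out:-; in:-
Tick 8: [PARSE:-, VALIDATE:-, TRANSFORM:-, EMIT:-] out:P3(v=64); in:-
P3: arrives tick 4, valid=True (id=3, id%3=0), emit tick 8, final value 64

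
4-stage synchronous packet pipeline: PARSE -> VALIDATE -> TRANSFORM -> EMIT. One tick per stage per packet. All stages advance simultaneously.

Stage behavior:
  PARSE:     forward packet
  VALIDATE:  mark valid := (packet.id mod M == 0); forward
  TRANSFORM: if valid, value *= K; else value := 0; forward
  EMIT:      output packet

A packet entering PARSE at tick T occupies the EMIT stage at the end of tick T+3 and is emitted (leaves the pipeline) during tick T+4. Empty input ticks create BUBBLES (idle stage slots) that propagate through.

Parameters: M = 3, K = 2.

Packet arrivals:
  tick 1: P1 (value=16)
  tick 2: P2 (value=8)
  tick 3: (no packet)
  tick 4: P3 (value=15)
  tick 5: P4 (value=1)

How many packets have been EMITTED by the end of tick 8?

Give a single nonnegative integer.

Answer: 3

Derivation:
Tick 1: [PARSE:P1(v=16,ok=F), VALIDATE:-, TRANSFORM:-, EMIT:-] out:-; in:P1
Tick 2: [PARSE:P2(v=8,ok=F), VALIDATE:P1(v=16,ok=F), TRANSFORM:-, EMIT:-] out:-; in:P2
Tick 3: [PARSE:-, VALIDATE:P2(v=8,ok=F), TRANSFORM:P1(v=0,ok=F), EMIT:-] out:-; in:-
Tick 4: [PARSE:P3(v=15,ok=F), VALIDATE:-, TRANSFORM:P2(v=0,ok=F), EMIT:P1(v=0,ok=F)] out:-; in:P3
Tick 5: [PARSE:P4(v=1,ok=F), VALIDATE:P3(v=15,ok=T), TRANSFORM:-, EMIT:P2(v=0,ok=F)] out:P1(v=0); in:P4
Tick 6: [PARSE:-, VALIDATE:P4(v=1,ok=F), TRANSFORM:P3(v=30,ok=T), EMIT:-] out:P2(v=0); in:-
Tick 7: [PARSE:-, VALIDATE:-, TRANSFORM:P4(v=0,ok=F), EMIT:P3(v=30,ok=T)] out:-; in:-
Tick 8: [PARSE:-, VALIDATE:-, TRANSFORM:-, EMIT:P4(v=0,ok=F)] out:P3(v=30); in:-
Emitted by tick 8: ['P1', 'P2', 'P3']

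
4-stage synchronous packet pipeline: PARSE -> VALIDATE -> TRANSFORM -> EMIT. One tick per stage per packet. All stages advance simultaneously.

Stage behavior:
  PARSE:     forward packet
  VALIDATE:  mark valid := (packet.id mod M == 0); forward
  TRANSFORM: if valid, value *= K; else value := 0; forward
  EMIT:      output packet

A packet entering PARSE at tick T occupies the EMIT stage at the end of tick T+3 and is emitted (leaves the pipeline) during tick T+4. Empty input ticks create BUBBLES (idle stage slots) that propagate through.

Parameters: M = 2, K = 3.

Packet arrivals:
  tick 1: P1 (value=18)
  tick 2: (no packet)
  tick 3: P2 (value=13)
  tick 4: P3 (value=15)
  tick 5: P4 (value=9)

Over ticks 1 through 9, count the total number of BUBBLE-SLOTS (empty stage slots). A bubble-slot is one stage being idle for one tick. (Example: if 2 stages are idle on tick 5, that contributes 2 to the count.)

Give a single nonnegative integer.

Answer: 20

Derivation:
Tick 1: [PARSE:P1(v=18,ok=F), VALIDATE:-, TRANSFORM:-, EMIT:-] out:-; bubbles=3
Tick 2: [PARSE:-, VALIDATE:P1(v=18,ok=F), TRANSFORM:-, EMIT:-] out:-; bubbles=3
Tick 3: [PARSE:P2(v=13,ok=F), VALIDATE:-, TRANSFORM:P1(v=0,ok=F), EMIT:-] out:-; bubbles=2
Tick 4: [PARSE:P3(v=15,ok=F), VALIDATE:P2(v=13,ok=T), TRANSFORM:-, EMIT:P1(v=0,ok=F)] out:-; bubbles=1
Tick 5: [PARSE:P4(v=9,ok=F), VALIDATE:P3(v=15,ok=F), TRANSFORM:P2(v=39,ok=T), EMIT:-] out:P1(v=0); bubbles=1
Tick 6: [PARSE:-, VALIDATE:P4(v=9,ok=T), TRANSFORM:P3(v=0,ok=F), EMIT:P2(v=39,ok=T)] out:-; bubbles=1
Tick 7: [PARSE:-, VALIDATE:-, TRANSFORM:P4(v=27,ok=T), EMIT:P3(v=0,ok=F)] out:P2(v=39); bubbles=2
Tick 8: [PARSE:-, VALIDATE:-, TRANSFORM:-, EMIT:P4(v=27,ok=T)] out:P3(v=0); bubbles=3
Tick 9: [PARSE:-, VALIDATE:-, TRANSFORM:-, EMIT:-] out:P4(v=27); bubbles=4
Total bubble-slots: 20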